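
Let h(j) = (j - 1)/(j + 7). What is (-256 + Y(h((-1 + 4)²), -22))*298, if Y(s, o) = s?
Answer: -76139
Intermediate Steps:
h(j) = (-1 + j)/(7 + j)
(-256 + Y(h((-1 + 4)²), -22))*298 = (-256 + (-1 + (-1 + 4)²)/(7 + (-1 + 4)²))*298 = (-256 + (-1 + 3²)/(7 + 3²))*298 = (-256 + (-1 + 9)/(7 + 9))*298 = (-256 + 8/16)*298 = (-256 + (1/16)*8)*298 = (-256 + ½)*298 = -511/2*298 = -76139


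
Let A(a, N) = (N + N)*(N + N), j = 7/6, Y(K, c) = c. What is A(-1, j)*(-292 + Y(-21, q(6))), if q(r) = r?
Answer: -14014/9 ≈ -1557.1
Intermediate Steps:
j = 7/6 (j = 7*(⅙) = 7/6 ≈ 1.1667)
A(a, N) = 4*N² (A(a, N) = (2*N)*(2*N) = 4*N²)
A(-1, j)*(-292 + Y(-21, q(6))) = (4*(7/6)²)*(-292 + 6) = (4*(49/36))*(-286) = (49/9)*(-286) = -14014/9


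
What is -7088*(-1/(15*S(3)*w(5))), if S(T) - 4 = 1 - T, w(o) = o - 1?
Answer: 886/15 ≈ 59.067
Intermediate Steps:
w(o) = -1 + o
S(T) = 5 - T (S(T) = 4 + (1 - T) = 5 - T)
-7088*(-1/(15*S(3)*w(5))) = -7088*(-1/(15*(-1 + 5)*(5 - 1*3))) = -7088*(-1/(60*(5 - 3))) = -7088/((2*(-15))*4) = -7088/((-30*4)) = -7088/(-120) = -7088*(-1/120) = 886/15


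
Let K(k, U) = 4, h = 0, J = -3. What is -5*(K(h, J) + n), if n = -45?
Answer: 205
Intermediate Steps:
-5*(K(h, J) + n) = -5*(4 - 45) = -5*(-41) = 205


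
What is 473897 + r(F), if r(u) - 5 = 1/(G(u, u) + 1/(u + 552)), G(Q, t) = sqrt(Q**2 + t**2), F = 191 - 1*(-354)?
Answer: 338785486455412901/714885116449 + 655857905*sqrt(2)/714885116449 ≈ 4.7390e+5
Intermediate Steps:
F = 545 (F = 191 + 354 = 545)
r(u) = 5 + 1/(1/(552 + u) + sqrt(2)*sqrt(u**2)) (r(u) = 5 + 1/(sqrt(u**2 + u**2) + 1/(u + 552)) = 5 + 1/(sqrt(2*u**2) + 1/(552 + u)) = 5 + 1/(sqrt(2)*sqrt(u**2) + 1/(552 + u)) = 5 + 1/(1/(552 + u) + sqrt(2)*sqrt(u**2)))
473897 + r(F) = 473897 + (557 + 545 + 2760*sqrt(2)*sqrt(545**2) + 5*545*sqrt(2)*sqrt(545**2))/(1 + 552*sqrt(2)*sqrt(545**2) + 545*sqrt(2)*sqrt(545**2)) = 473897 + (557 + 545 + 2760*sqrt(2)*sqrt(297025) + 5*545*sqrt(2)*sqrt(297025))/(1 + 552*sqrt(2)*sqrt(297025) + 545*sqrt(2)*sqrt(297025)) = 473897 + (557 + 545 + 2760*sqrt(2)*545 + 5*545*sqrt(2)*545)/(1 + 552*sqrt(2)*545 + 545*sqrt(2)*545) = 473897 + (557 + 545 + 1504200*sqrt(2) + 1485125*sqrt(2))/(1 + 300840*sqrt(2) + 297025*sqrt(2)) = 473897 + (1102 + 2989325*sqrt(2))/(1 + 597865*sqrt(2))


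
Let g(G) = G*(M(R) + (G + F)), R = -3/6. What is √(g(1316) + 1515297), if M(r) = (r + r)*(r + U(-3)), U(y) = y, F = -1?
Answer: √3250443 ≈ 1802.9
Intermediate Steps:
R = -½ (R = -3*⅙ = -½ ≈ -0.50000)
M(r) = 2*r*(-3 + r) (M(r) = (r + r)*(r - 3) = (2*r)*(-3 + r) = 2*r*(-3 + r))
g(G) = G*(5/2 + G) (g(G) = G*(2*(-½)*(-3 - ½) + (G - 1)) = G*(2*(-½)*(-7/2) + (-1 + G)) = G*(7/2 + (-1 + G)) = G*(5/2 + G))
√(g(1316) + 1515297) = √((½)*1316*(5 + 2*1316) + 1515297) = √((½)*1316*(5 + 2632) + 1515297) = √((½)*1316*2637 + 1515297) = √(1735146 + 1515297) = √3250443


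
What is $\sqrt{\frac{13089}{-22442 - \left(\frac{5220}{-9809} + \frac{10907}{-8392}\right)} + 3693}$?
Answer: $\frac{\sqrt{1399912308235958764663018709}}{615736731191} \approx 60.765$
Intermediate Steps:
$\sqrt{\frac{13089}{-22442 - \left(\frac{5220}{-9809} + \frac{10907}{-8392}\right)} + 3693} = \sqrt{\frac{13089}{-22442 - \left(5220 \left(- \frac{1}{9809}\right) + 10907 \left(- \frac{1}{8392}\right)\right)} + 3693} = \sqrt{\frac{13089}{-22442 - \left(- \frac{5220}{9809} - \frac{10907}{8392}\right)} + 3693} = \sqrt{\frac{13089}{-22442 - - \frac{150793003}{82317128}} + 3693} = \sqrt{\frac{13089}{-22442 + \frac{150793003}{82317128}} + 3693} = \sqrt{\frac{13089}{- \frac{1847210193573}{82317128}} + 3693} = \sqrt{13089 \left(- \frac{82317128}{1847210193573}\right) + 3693} = \sqrt{- \frac{359149629464}{615736731191} + 3693} = \sqrt{\frac{2273556598658899}{615736731191}} = \frac{\sqrt{1399912308235958764663018709}}{615736731191}$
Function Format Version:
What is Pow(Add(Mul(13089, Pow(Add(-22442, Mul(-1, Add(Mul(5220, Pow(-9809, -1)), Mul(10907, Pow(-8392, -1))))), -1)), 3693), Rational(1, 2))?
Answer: Mul(Rational(1, 615736731191), Pow(1399912308235958764663018709, Rational(1, 2))) ≈ 60.765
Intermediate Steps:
Pow(Add(Mul(13089, Pow(Add(-22442, Mul(-1, Add(Mul(5220, Pow(-9809, -1)), Mul(10907, Pow(-8392, -1))))), -1)), 3693), Rational(1, 2)) = Pow(Add(Mul(13089, Pow(Add(-22442, Mul(-1, Add(Mul(5220, Rational(-1, 9809)), Mul(10907, Rational(-1, 8392))))), -1)), 3693), Rational(1, 2)) = Pow(Add(Mul(13089, Pow(Add(-22442, Mul(-1, Add(Rational(-5220, 9809), Rational(-10907, 8392)))), -1)), 3693), Rational(1, 2)) = Pow(Add(Mul(13089, Pow(Add(-22442, Mul(-1, Rational(-150793003, 82317128))), -1)), 3693), Rational(1, 2)) = Pow(Add(Mul(13089, Pow(Add(-22442, Rational(150793003, 82317128)), -1)), 3693), Rational(1, 2)) = Pow(Add(Mul(13089, Pow(Rational(-1847210193573, 82317128), -1)), 3693), Rational(1, 2)) = Pow(Add(Mul(13089, Rational(-82317128, 1847210193573)), 3693), Rational(1, 2)) = Pow(Add(Rational(-359149629464, 615736731191), 3693), Rational(1, 2)) = Pow(Rational(2273556598658899, 615736731191), Rational(1, 2)) = Mul(Rational(1, 615736731191), Pow(1399912308235958764663018709, Rational(1, 2)))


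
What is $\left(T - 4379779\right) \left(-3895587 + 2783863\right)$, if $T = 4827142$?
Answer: $-497344183812$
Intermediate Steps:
$\left(T - 4379779\right) \left(-3895587 + 2783863\right) = \left(4827142 - 4379779\right) \left(-3895587 + 2783863\right) = 447363 \left(-1111724\right) = -497344183812$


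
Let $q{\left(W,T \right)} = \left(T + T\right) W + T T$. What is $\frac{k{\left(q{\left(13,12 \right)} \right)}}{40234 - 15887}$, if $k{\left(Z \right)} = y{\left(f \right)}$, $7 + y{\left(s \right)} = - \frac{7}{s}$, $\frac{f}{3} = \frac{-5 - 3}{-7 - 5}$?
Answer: $- \frac{21}{48694} \approx -0.00043126$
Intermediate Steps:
$f = 2$ ($f = 3 \frac{-5 - 3}{-7 - 5} = 3 \left(- \frac{8}{-12}\right) = 3 \left(\left(-8\right) \left(- \frac{1}{12}\right)\right) = 3 \cdot \frac{2}{3} = 2$)
$q{\left(W,T \right)} = T^{2} + 2 T W$ ($q{\left(W,T \right)} = 2 T W + T^{2} = T^{2} + 2 T W$)
$y{\left(s \right)} = -7 - \frac{7}{s}$
$k{\left(Z \right)} = - \frac{21}{2}$ ($k{\left(Z \right)} = -7 - \frac{7}{2} = - \frac{21}{2}$)
$\frac{k{\left(q{\left(13,12 \right)} \right)}}{40234 - 15887} = - \frac{21}{2 \left(40234 - 15887\right)} = - \frac{21}{2 \cdot 24347} = \left(- \frac{21}{2}\right) \frac{1}{24347} = - \frac{21}{48694}$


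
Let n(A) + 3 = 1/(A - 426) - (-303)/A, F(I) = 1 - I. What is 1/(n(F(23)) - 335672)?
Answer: -4928/1654274283 ≈ -2.9789e-6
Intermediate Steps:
n(A) = -3 + 1/(-426 + A) + 303/A (n(A) = -3 + (1/(A - 426) - (-303)/A) = -3 + (1/(-426 + A) + 303/A) = -3 + 1/(-426 + A) + 303/A)
1/(n(F(23)) - 335672) = 1/((-129078 - 3*(1 - 1*23)² + 1582*(1 - 1*23))/((1 - 1*23)*(-426 + (1 - 1*23))) - 335672) = 1/((-129078 - 3*(1 - 23)² + 1582*(1 - 23))/((1 - 23)*(-426 + (1 - 23))) - 335672) = 1/((-129078 - 3*(-22)² + 1582*(-22))/((-22)*(-426 - 22)) - 335672) = 1/(-1/22*(-129078 - 3*484 - 34804)/(-448) - 335672) = 1/(-1/22*(-1/448)*(-129078 - 1452 - 34804) - 335672) = 1/(-1/22*(-1/448)*(-165334) - 335672) = 1/(-82667/4928 - 335672) = 1/(-1654274283/4928) = -4928/1654274283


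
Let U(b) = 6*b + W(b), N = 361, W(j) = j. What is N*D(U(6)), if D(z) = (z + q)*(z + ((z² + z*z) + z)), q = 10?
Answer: 67804464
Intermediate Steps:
U(b) = 7*b (U(b) = 6*b + b = 7*b)
D(z) = (10 + z)*(2*z + 2*z²) (D(z) = (z + 10)*(z + ((z² + z*z) + z)) = (10 + z)*(z + ((z² + z²) + z)) = (10 + z)*(z + (2*z² + z)) = (10 + z)*(z + (z + 2*z²)) = (10 + z)*(2*z + 2*z²))
N*D(U(6)) = 361*(2*(7*6)*(10 + (7*6)² + 11*(7*6))) = 361*(2*42*(10 + 42² + 11*42)) = 361*(2*42*(10 + 1764 + 462)) = 361*(2*42*2236) = 361*187824 = 67804464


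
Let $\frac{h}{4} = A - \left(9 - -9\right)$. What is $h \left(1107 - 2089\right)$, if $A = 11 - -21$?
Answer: $-54992$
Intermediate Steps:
$A = 32$ ($A = 11 + 21 = 32$)
$h = 56$ ($h = 4 \left(32 - \left(9 - -9\right)\right) = 4 \left(32 - \left(9 + 9\right)\right) = 4 \left(32 - 18\right) = 4 \cdot 14 = 56$)
$h \left(1107 - 2089\right) = 56 \left(1107 - 2089\right) = 56 \left(-982\right) = -54992$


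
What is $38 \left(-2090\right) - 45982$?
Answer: $-125402$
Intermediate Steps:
$38 \left(-2090\right) - 45982 = -79420 - 45982 = -125402$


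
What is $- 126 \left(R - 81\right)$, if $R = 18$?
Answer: $7938$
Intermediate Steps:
$- 126 \left(R - 81\right) = - 126 \left(18 - 81\right) = \left(-126\right) \left(-63\right) = 7938$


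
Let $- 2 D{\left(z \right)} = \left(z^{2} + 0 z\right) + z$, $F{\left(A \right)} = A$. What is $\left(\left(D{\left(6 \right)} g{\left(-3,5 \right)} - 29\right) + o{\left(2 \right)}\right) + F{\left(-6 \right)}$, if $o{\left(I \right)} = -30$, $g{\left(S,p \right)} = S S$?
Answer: $-254$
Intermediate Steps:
$g{\left(S,p \right)} = S^{2}$
$D{\left(z \right)} = - \frac{z}{2} - \frac{z^{2}}{2}$ ($D{\left(z \right)} = - \frac{\left(z^{2} + 0 z\right) + z}{2} = - \frac{\left(z^{2} + 0\right) + z}{2} = - \frac{z^{2} + z}{2} = - \frac{z + z^{2}}{2} = - \frac{z}{2} - \frac{z^{2}}{2}$)
$\left(\left(D{\left(6 \right)} g{\left(-3,5 \right)} - 29\right) + o{\left(2 \right)}\right) + F{\left(-6 \right)} = \left(\left(\left(- \frac{1}{2}\right) 6 \left(1 + 6\right) \left(-3\right)^{2} - 29\right) - 30\right) - 6 = \left(\left(\left(- \frac{1}{2}\right) 6 \cdot 7 \cdot 9 - 29\right) - 30\right) - 6 = \left(\left(\left(-21\right) 9 - 29\right) - 30\right) - 6 = \left(\left(-189 - 29\right) - 30\right) - 6 = \left(-218 - 30\right) - 6 = -248 - 6 = -254$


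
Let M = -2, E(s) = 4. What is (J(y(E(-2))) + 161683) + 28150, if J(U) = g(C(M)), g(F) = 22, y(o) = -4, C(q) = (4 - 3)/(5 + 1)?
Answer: 189855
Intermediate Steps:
C(q) = 1/6
J(U) = 22
(J(y(E(-2))) + 161683) + 28150 = (22 + 161683) + 28150 = 161705 + 28150 = 189855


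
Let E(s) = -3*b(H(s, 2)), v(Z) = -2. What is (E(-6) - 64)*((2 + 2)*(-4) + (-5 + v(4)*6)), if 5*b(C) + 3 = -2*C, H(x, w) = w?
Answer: 9867/5 ≈ 1973.4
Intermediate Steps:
b(C) = -⅗ - 2*C/5 (b(C) = -⅗ + (-2*C)/5 = -⅗ - 2*C/5)
E(s) = 21/5 (E(s) = -3*(-⅗ - ⅖*2) = -3*(-⅗ - ⅘) = -3*(-7/5) = 21/5)
(E(-6) - 64)*((2 + 2)*(-4) + (-5 + v(4)*6)) = (21/5 - 64)*((2 + 2)*(-4) + (-5 - 2*6)) = -299*(4*(-4) + (-5 - 12))/5 = -299*(-16 - 17)/5 = -299/5*(-33) = 9867/5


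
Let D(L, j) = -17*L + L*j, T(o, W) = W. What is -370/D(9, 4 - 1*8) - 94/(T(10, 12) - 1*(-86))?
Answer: 1321/1323 ≈ 0.99849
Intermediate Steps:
-370/D(9, 4 - 1*8) - 94/(T(10, 12) - 1*(-86)) = -370*1/(9*(-17 + (4 - 1*8))) - 94/(12 - 1*(-86)) = -370*1/(9*(-17 + (4 - 8))) - 94/(12 + 86) = -370*1/(9*(-17 - 4)) - 94/98 = -370/(9*(-21)) - 94*1/98 = -370/(-189) - 47/49 = -370*(-1/189) - 47/49 = 370/189 - 47/49 = 1321/1323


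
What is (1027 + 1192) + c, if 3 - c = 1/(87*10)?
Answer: 1933139/870 ≈ 2222.0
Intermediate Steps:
c = 2609/870 (c = 3 - 1/(87*10) = 3 - 1/870 = 2609/870 ≈ 2.9989)
(1027 + 1192) + c = (1027 + 1192) + 2609/870 = 2219 + 2609/870 = 1933139/870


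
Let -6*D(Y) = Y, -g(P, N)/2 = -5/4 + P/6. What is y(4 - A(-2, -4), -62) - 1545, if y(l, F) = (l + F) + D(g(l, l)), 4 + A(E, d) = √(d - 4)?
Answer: -57563/36 - 19*I*√2/9 ≈ -1599.0 - 2.9856*I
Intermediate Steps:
g(P, N) = 5/2 - P/3 (g(P, N) = -2*(-5/4 + P/6) = 5/2 - P/3)
D(Y) = -Y/6
A(E, d) = -4 + √(-4 + d) (A(E, d) = -4 + √(d - 4) = -4 + √(-4 + d))
y(l, F) = -5/12 + F + 19*l/18 (y(l, F) = (l + F) - (5/2 - l/3)/6 = (F + l) + (-5/12 + l/18) = -5/12 + F + 19*l/18)
y(4 - A(-2, -4), -62) - 1545 = (-5/12 - 62 + 19*(4 - (-4 + √(-4 - 4)))/18) - 1545 = (-5/12 - 62 + 19*(4 - (-4 + √(-8)))/18) - 1545 = (-5/12 - 62 + 19*(4 - (-4 + 2*I*√2))/18) - 1545 = (-5/12 - 62 + 19*(4 + (4 - 2*I*√2))/18) - 1545 = (-5/12 - 62 + 19*(8 - 2*I*√2)/18) - 1545 = (-5/12 - 62 + (76/9 - 19*I*√2/9)) - 1545 = (-1943/36 - 19*I*√2/9) - 1545 = -57563/36 - 19*I*√2/9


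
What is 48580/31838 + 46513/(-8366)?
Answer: -537230307/133178354 ≈ -4.0339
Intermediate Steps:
48580/31838 + 46513/(-8366) = 48580*(1/31838) + 46513*(-1/8366) = 24290/15919 - 46513/8366 = -537230307/133178354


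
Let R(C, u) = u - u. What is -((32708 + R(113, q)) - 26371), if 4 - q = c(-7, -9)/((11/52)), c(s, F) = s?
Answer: -6337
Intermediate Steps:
q = 408/11 (q = 4 - (-7)/(11/52) = 4 - (-7)/(11*(1/52)) = 4 - (-7)/11/52 = 4 - (-7)*52/11 = 4 - 1*(-364/11) = 4 + 364/11 = 408/11 ≈ 37.091)
R(C, u) = 0
-((32708 + R(113, q)) - 26371) = -((32708 + 0) - 26371) = -(32708 - 26371) = -1*6337 = -6337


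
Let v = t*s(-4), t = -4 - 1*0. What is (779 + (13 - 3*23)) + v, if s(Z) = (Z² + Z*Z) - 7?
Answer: 623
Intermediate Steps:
s(Z) = -7 + 2*Z² (s(Z) = (Z² + Z²) - 7 = 2*Z² - 7 = -7 + 2*Z²)
t = -4 (t = -4 + 0 = -4)
v = -100 (v = -4*(-7 + 2*(-4)²) = -4*(-7 + 2*16) = -4*(-7 + 32) = -4*25 = -100)
(779 + (13 - 3*23)) + v = (779 + (13 - 3*23)) - 100 = (779 + (13 - 69)) - 100 = (779 - 56) - 100 = 723 - 100 = 623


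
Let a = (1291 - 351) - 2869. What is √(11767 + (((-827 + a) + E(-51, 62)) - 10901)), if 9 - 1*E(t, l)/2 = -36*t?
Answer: 6*I*√154 ≈ 74.458*I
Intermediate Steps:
E(t, l) = 18 + 72*t (E(t, l) = 18 - (-72)*t = 18 + 72*t)
a = -1929 (a = 940 - 2869 = -1929)
√(11767 + (((-827 + a) + E(-51, 62)) - 10901)) = √(11767 + (((-827 - 1929) + (18 + 72*(-51))) - 10901)) = √(11767 + ((-2756 + (18 - 3672)) - 10901)) = √(11767 + ((-2756 - 3654) - 10901)) = √(11767 + (-6410 - 10901)) = √(11767 - 17311) = √(-5544) = 6*I*√154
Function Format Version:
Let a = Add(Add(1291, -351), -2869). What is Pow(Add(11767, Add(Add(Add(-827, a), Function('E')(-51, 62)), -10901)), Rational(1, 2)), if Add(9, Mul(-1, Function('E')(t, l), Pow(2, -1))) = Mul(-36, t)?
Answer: Mul(6, I, Pow(154, Rational(1, 2))) ≈ Mul(74.458, I)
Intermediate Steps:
Function('E')(t, l) = Add(18, Mul(72, t)) (Function('E')(t, l) = Add(18, Mul(-2, Mul(-36, t))) = Add(18, Mul(72, t)))
a = -1929 (a = Add(940, -2869) = -1929)
Pow(Add(11767, Add(Add(Add(-827, a), Function('E')(-51, 62)), -10901)), Rational(1, 2)) = Pow(Add(11767, Add(Add(Add(-827, -1929), Add(18, Mul(72, -51))), -10901)), Rational(1, 2)) = Pow(Add(11767, Add(Add(-2756, Add(18, -3672)), -10901)), Rational(1, 2)) = Pow(Add(11767, Add(Add(-2756, -3654), -10901)), Rational(1, 2)) = Pow(Add(11767, Add(-6410, -10901)), Rational(1, 2)) = Pow(Add(11767, -17311), Rational(1, 2)) = Pow(-5544, Rational(1, 2)) = Mul(6, I, Pow(154, Rational(1, 2)))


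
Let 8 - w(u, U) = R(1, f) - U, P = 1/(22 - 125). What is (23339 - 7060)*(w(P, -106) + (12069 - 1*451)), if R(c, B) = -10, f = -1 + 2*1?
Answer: 187696870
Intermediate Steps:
f = 1 (f = -1 + 2 = 1)
P = -1/103 (P = 1/(-103) = -1/103 ≈ -0.0097087)
w(u, U) = 18 + U (w(u, U) = 8 - (-10 - U) = 8 + (10 + U) = 18 + U)
(23339 - 7060)*(w(P, -106) + (12069 - 1*451)) = (23339 - 7060)*((18 - 106) + (12069 - 1*451)) = 16279*(-88 + (12069 - 451)) = 16279*(-88 + 11618) = 16279*11530 = 187696870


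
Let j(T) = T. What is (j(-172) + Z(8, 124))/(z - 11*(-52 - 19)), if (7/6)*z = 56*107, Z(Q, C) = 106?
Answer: -66/5917 ≈ -0.011154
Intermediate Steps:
z = 5136 (z = 6*(56*107)/7 = (6/7)*5992 = 5136)
(j(-172) + Z(8, 124))/(z - 11*(-52 - 19)) = (-172 + 106)/(5136 - 11*(-52 - 19)) = -66/(5136 - 11*(-71)) = -66/(5136 + 781) = -66/5917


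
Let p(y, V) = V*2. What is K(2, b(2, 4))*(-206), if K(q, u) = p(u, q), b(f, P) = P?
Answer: -824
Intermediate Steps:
p(y, V) = 2*V
K(q, u) = 2*q
K(2, b(2, 4))*(-206) = (2*2)*(-206) = 4*(-206) = -824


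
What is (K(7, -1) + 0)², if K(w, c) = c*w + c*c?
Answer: 36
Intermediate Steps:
K(w, c) = c² + c*w (K(w, c) = c*w + c² = c² + c*w)
(K(7, -1) + 0)² = (-(-1 + 7) + 0)² = (-1*6 + 0)² = (-6 + 0)² = (-6)² = 36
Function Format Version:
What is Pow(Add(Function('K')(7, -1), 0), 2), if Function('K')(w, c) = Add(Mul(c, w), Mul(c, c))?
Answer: 36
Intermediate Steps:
Function('K')(w, c) = Add(Pow(c, 2), Mul(c, w)) (Function('K')(w, c) = Add(Mul(c, w), Pow(c, 2)) = Add(Pow(c, 2), Mul(c, w)))
Pow(Add(Function('K')(7, -1), 0), 2) = Pow(Add(Mul(-1, Add(-1, 7)), 0), 2) = Pow(Add(Mul(-1, 6), 0), 2) = Pow(Add(-6, 0), 2) = Pow(-6, 2) = 36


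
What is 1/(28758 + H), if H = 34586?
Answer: 1/63344 ≈ 1.5787e-5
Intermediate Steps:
1/(28758 + H) = 1/(28758 + 34586) = 1/63344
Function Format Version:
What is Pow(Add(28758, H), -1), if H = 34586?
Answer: Rational(1, 63344) ≈ 1.5787e-5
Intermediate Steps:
Pow(Add(28758, H), -1) = Pow(Add(28758, 34586), -1) = Pow(63344, -1) = Rational(1, 63344)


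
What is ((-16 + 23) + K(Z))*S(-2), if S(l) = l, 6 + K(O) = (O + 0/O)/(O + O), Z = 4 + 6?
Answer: -3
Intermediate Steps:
Z = 10
K(O) = -11/2 (K(O) = -6 + (O + 0/O)/(O + O) = -6 + (O + 0)/((2*O)) = -6 + O*(1/(2*O)) = -6 + ½ = -11/2)
((-16 + 23) + K(Z))*S(-2) = ((-16 + 23) - 11/2)*(-2) = (7 - 11/2)*(-2) = (3/2)*(-2) = -3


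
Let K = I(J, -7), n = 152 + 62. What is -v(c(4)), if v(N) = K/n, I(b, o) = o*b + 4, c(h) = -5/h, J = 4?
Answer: 12/107 ≈ 0.11215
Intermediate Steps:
n = 214
I(b, o) = 4 + b*o (I(b, o) = b*o + 4 = 4 + b*o)
K = -24 (K = 4 + 4*(-7) = 4 - 28 = -24)
v(N) = -12/107 (v(N) = -24/214 = -24*1/214 = -12/107)
-v(c(4)) = -1*(-12/107) = 12/107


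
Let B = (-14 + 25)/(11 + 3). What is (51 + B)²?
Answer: 525625/196 ≈ 2681.8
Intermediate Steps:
B = 11/14 ≈ 0.78571
(51 + B)² = (51 + 11/14)² = (725/14)² = 525625/196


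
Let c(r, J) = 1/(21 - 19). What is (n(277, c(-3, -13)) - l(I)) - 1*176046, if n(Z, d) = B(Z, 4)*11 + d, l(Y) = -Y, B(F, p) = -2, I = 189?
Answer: -351757/2 ≈ -1.7588e+5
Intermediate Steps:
c(r, J) = ½ (c(r, J) = 1/2 = ½)
n(Z, d) = -22 + d (n(Z, d) = -2*11 + d = -22 + d)
(n(277, c(-3, -13)) - l(I)) - 1*176046 = ((-22 + ½) - (-1)*189) - 1*176046 = (-43/2 - 1*(-189)) - 176046 = (-43/2 + 189) - 176046 = 335/2 - 176046 = -351757/2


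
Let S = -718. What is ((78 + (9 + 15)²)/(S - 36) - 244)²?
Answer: 8522059225/142129 ≈ 59960.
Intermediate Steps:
((78 + (9 + 15)²)/(S - 36) - 244)² = ((78 + (9 + 15)²)/(-718 - 36) - 244)² = ((78 + 24²)/(-754) - 244)² = ((78 + 576)*(-1/754) - 244)² = (654*(-1/754) - 244)² = (-327/377 - 244)² = (-92315/377)² = 8522059225/142129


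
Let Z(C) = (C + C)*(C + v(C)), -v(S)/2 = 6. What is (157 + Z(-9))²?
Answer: 286225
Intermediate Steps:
v(S) = -12 (v(S) = -2*6 = -12)
Z(C) = 2*C*(-12 + C) (Z(C) = (C + C)*(C - 12) = (2*C)*(-12 + C) = 2*C*(-12 + C))
(157 + Z(-9))² = (157 + 2*(-9)*(-12 - 9))² = (157 + 2*(-9)*(-21))² = (157 + 378)² = 535² = 286225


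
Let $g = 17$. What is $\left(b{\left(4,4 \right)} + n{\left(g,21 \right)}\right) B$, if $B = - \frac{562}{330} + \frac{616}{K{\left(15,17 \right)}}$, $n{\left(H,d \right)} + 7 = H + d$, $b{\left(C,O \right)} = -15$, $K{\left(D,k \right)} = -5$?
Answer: $- \frac{329744}{165} \approx -1998.4$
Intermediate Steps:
$n{\left(H,d \right)} = -7 + H + d$ ($n{\left(H,d \right)} = -7 + \left(H + d\right) = -7 + H + d$)
$B = - \frac{20609}{165}$ ($B = - \frac{562}{330} + \frac{616}{-5} = \left(-562\right) \frac{1}{330} + 616 \left(- \frac{1}{5}\right) = - \frac{281}{165} - \frac{616}{5} = - \frac{20609}{165} \approx -124.9$)
$\left(b{\left(4,4 \right)} + n{\left(g,21 \right)}\right) B = \left(-15 + \left(-7 + 17 + 21\right)\right) \left(- \frac{20609}{165}\right) = \left(-15 + 31\right) \left(- \frac{20609}{165}\right) = 16 \left(- \frac{20609}{165}\right) = - \frac{329744}{165}$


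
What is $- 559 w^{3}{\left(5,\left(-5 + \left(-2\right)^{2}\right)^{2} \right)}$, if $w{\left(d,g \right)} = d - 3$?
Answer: $-4472$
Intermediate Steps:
$w{\left(d,g \right)} = -3 + d$ ($w{\left(d,g \right)} = d - 3 = -3 + d$)
$- 559 w^{3}{\left(5,\left(-5 + \left(-2\right)^{2}\right)^{2} \right)} = - 559 \left(-3 + 5\right)^{3} = - 559 \cdot 2^{3} = \left(-559\right) 8 = -4472$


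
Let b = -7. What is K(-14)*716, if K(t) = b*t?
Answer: 70168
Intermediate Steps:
K(t) = -7*t
K(-14)*716 = -7*(-14)*716 = 98*716 = 70168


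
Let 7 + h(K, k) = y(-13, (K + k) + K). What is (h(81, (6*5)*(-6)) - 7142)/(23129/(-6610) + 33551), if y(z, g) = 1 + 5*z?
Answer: -47677930/221748981 ≈ -0.21501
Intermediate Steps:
h(K, k) = -71 (h(K, k) = -7 + (1 + 5*(-13)) = -7 + (1 - 65) = -7 - 64 = -71)
(h(81, (6*5)*(-6)) - 7142)/(23129/(-6610) + 33551) = (-71 - 7142)/(23129/(-6610) + 33551) = -7213/(23129*(-1/6610) + 33551) = -7213/(-23129/6610 + 33551) = -7213/221748981/6610 = -7213*6610/221748981 = -47677930/221748981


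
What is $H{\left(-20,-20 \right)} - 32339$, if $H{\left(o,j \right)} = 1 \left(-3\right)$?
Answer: $-32342$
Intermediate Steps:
$H{\left(o,j \right)} = -3$
$H{\left(-20,-20 \right)} - 32339 = -3 - 32339 = -32342$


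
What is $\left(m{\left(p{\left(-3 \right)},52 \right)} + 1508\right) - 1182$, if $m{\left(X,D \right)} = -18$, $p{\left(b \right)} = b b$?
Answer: $308$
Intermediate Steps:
$p{\left(b \right)} = b^{2}$
$\left(m{\left(p{\left(-3 \right)},52 \right)} + 1508\right) - 1182 = \left(-18 + 1508\right) - 1182 = 1490 - 1182 = 308$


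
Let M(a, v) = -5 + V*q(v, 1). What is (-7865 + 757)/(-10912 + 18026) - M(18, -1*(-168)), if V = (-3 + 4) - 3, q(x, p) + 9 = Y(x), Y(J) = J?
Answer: 1145357/3557 ≈ 322.00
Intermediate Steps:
q(x, p) = -9 + x
V = -2 (V = 1 - 3 = -2)
M(a, v) = 13 - 2*v (M(a, v) = -5 - 2*(-9 + v) = -5 + (18 - 2*v) = 13 - 2*v)
(-7865 + 757)/(-10912 + 18026) - M(18, -1*(-168)) = (-7865 + 757)/(-10912 + 18026) - (13 - (-2)*(-168)) = -7108/7114 - (13 - 2*168) = -7108*1/7114 - (13 - 336) = -3554/3557 - 1*(-323) = -3554/3557 + 323 = 1145357/3557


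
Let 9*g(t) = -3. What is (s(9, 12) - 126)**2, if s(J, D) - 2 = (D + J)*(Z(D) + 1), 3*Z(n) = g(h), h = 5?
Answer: 99856/9 ≈ 11095.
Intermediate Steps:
g(t) = -1/3 (g(t) = (1/9)*(-3) = -1/3)
Z(n) = -1/9 (Z(n) = (1/3)*(-1/3) = -1/9)
s(J, D) = 2 + 8*D/9 + 8*J/9 (s(J, D) = 2 + (D + J)*(-1/9 + 1) = 2 + (D + J)*(8/9) = 2 + (8*D/9 + 8*J/9) = 2 + 8*D/9 + 8*J/9)
(s(9, 12) - 126)**2 = ((2 + (8/9)*12 + (8/9)*9) - 126)**2 = ((2 + 32/3 + 8) - 126)**2 = (62/3 - 126)**2 = (-316/3)**2 = 99856/9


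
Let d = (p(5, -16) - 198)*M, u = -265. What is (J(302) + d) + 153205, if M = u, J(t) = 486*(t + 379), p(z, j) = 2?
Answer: 536111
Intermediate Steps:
J(t) = 184194 + 486*t (J(t) = 486*(379 + t) = 184194 + 486*t)
M = -265
d = 51940 (d = (2 - 198)*(-265) = -196*(-265) = 51940)
(J(302) + d) + 153205 = ((184194 + 486*302) + 51940) + 153205 = ((184194 + 146772) + 51940) + 153205 = (330966 + 51940) + 153205 = 382906 + 153205 = 536111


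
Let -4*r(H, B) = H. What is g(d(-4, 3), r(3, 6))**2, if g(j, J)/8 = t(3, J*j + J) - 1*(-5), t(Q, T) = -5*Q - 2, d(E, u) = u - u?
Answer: 9216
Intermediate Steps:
r(H, B) = -H/4
d(E, u) = 0
t(Q, T) = -2 - 5*Q
g(j, J) = -96 (g(j, J) = 8*((-2 - 5*3) - 1*(-5)) = 8*((-2 - 15) + 5) = 8*(-17 + 5) = 8*(-12) = -96)
g(d(-4, 3), r(3, 6))**2 = (-96)**2 = 9216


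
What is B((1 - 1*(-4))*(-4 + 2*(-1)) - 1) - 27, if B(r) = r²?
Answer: 934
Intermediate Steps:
B((1 - 1*(-4))*(-4 + 2*(-1)) - 1) - 27 = ((1 - 1*(-4))*(-4 + 2*(-1)) - 1)² - 27 = ((1 + 4)*(-4 - 2) - 1)² - 27 = (5*(-6) - 1)² - 27 = (-30 - 1)² - 27 = (-31)² - 27 = 961 - 27 = 934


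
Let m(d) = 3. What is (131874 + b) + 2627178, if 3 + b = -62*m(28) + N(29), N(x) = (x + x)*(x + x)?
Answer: 2762227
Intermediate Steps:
N(x) = 4*x² (N(x) = (2*x)*(2*x) = 4*x²)
b = 3175 (b = -3 + (-62*3 + 4*29²) = -3 + (-186 + 4*841) = -3 + (-186 + 3364) = -3 + 3178 = 3175)
(131874 + b) + 2627178 = (131874 + 3175) + 2627178 = 135049 + 2627178 = 2762227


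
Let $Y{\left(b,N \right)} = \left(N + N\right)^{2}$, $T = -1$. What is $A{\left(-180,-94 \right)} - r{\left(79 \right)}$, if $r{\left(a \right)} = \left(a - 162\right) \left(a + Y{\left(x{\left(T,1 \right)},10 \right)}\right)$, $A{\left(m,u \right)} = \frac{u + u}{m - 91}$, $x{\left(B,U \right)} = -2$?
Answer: $\frac{10774335}{271} \approx 39758.0$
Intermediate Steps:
$Y{\left(b,N \right)} = 4 N^{2}$ ($Y{\left(b,N \right)} = \left(2 N\right)^{2} = 4 N^{2}$)
$A{\left(m,u \right)} = \frac{2 u}{-91 + m}$
$r{\left(a \right)} = \left(-162 + a\right) \left(400 + a\right)$ ($r{\left(a \right)} = \left(a - 162\right) \left(a + 4 \cdot 10^{2}\right) = \left(-162 + a\right) \left(a + 4 \cdot 100\right) = \left(-162 + a\right) \left(a + 400\right) = \left(-162 + a\right) \left(400 + a\right)$)
$A{\left(-180,-94 \right)} - r{\left(79 \right)} = 2 \left(-94\right) \frac{1}{-91 - 180} - \left(-64800 + 79^{2} + 238 \cdot 79\right) = 2 \left(-94\right) \frac{1}{-271} - \left(-64800 + 6241 + 18802\right) = 2 \left(-94\right) \left(- \frac{1}{271}\right) - -39757 = \frac{188}{271} + 39757 = \frac{10774335}{271}$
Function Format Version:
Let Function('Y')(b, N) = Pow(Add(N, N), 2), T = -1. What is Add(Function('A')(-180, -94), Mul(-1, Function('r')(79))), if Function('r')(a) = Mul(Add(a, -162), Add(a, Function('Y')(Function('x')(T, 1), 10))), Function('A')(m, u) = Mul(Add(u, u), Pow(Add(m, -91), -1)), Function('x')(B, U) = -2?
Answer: Rational(10774335, 271) ≈ 39758.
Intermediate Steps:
Function('Y')(b, N) = Mul(4, Pow(N, 2)) (Function('Y')(b, N) = Pow(Mul(2, N), 2) = Mul(4, Pow(N, 2)))
Function('A')(m, u) = Mul(2, u, Pow(Add(-91, m), -1)) (Function('A')(m, u) = Mul(Mul(2, u), Pow(Add(-91, m), -1)) = Mul(2, u, Pow(Add(-91, m), -1)))
Function('r')(a) = Mul(Add(-162, a), Add(400, a)) (Function('r')(a) = Mul(Add(a, -162), Add(a, Mul(4, Pow(10, 2)))) = Mul(Add(-162, a), Add(a, Mul(4, 100))) = Mul(Add(-162, a), Add(a, 400)) = Mul(Add(-162, a), Add(400, a)))
Add(Function('A')(-180, -94), Mul(-1, Function('r')(79))) = Add(Mul(2, -94, Pow(Add(-91, -180), -1)), Mul(-1, Add(-64800, Pow(79, 2), Mul(238, 79)))) = Add(Mul(2, -94, Pow(-271, -1)), Mul(-1, Add(-64800, 6241, 18802))) = Add(Mul(2, -94, Rational(-1, 271)), Mul(-1, -39757)) = Add(Rational(188, 271), 39757) = Rational(10774335, 271)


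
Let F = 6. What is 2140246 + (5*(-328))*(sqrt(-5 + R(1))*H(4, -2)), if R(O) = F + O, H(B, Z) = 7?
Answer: 2140246 - 11480*sqrt(2) ≈ 2.1240e+6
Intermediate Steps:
R(O) = 6 + O
2140246 + (5*(-328))*(sqrt(-5 + R(1))*H(4, -2)) = 2140246 + (5*(-328))*(sqrt(-5 + (6 + 1))*7) = 2140246 - 1640*sqrt(-5 + 7)*7 = 2140246 - 1640*sqrt(2)*7 = 2140246 - 11480*sqrt(2)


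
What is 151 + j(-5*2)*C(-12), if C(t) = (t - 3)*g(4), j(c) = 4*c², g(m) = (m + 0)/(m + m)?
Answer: -2849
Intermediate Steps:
g(m) = ½ (g(m) = m/((2*m)) = m*(1/(2*m)) = ½)
C(t) = -3/2 + t/2 (C(t) = (t - 3)*(½) = (-3 + t)*(½) = -3/2 + t/2)
151 + j(-5*2)*C(-12) = 151 + (4*(-5*2)²)*(-3/2 + (½)*(-12)) = 151 + (4*(-10)²)*(-3/2 - 6) = 151 + (4*100)*(-15/2) = 151 + 400*(-15/2) = 151 - 3000 = -2849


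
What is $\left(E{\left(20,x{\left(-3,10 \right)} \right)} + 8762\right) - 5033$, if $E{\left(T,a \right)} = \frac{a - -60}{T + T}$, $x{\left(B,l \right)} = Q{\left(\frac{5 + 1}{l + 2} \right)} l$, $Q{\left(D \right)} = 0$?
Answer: $\frac{7461}{2} \approx 3730.5$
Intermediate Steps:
$x{\left(B,l \right)} = 0$ ($x{\left(B,l \right)} = 0 l = 0$)
$E{\left(T,a \right)} = \frac{60 + a}{2 T}$ ($E{\left(T,a \right)} = \frac{a + 60}{2 T} = \left(60 + a\right) \frac{1}{2 T} = \frac{60 + a}{2 T}$)
$\left(E{\left(20,x{\left(-3,10 \right)} \right)} + 8762\right) - 5033 = \left(\frac{60 + 0}{2 \cdot 20} + 8762\right) - 5033 = \left(\frac{1}{2} \cdot \frac{1}{20} \cdot 60 + 8762\right) - 5033 = \left(\frac{3}{2} + 8762\right) - 5033 = \frac{17527}{2} - 5033 = \frac{7461}{2}$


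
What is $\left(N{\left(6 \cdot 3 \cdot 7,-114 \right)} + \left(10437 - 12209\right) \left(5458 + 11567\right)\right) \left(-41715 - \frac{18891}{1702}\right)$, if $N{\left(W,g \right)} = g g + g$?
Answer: $\frac{1070786038852089}{851} \approx 1.2583 \cdot 10^{12}$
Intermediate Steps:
$N{\left(W,g \right)} = g + g^{2}$ ($N{\left(W,g \right)} = g^{2} + g = g + g^{2}$)
$\left(N{\left(6 \cdot 3 \cdot 7,-114 \right)} + \left(10437 - 12209\right) \left(5458 + 11567\right)\right) \left(-41715 - \frac{18891}{1702}\right) = \left(- 114 \left(1 - 114\right) + \left(10437 - 12209\right) \left(5458 + 11567\right)\right) \left(-41715 - \frac{18891}{1702}\right) = \left(\left(-114\right) \left(-113\right) - 30168300\right) \left(-41715 - \frac{18891}{1702}\right) = \left(12882 - 30168300\right) \left(-41715 - \frac{18891}{1702}\right) = \left(-30155418\right) \left(- \frac{71017821}{1702}\right) = \frac{1070786038852089}{851}$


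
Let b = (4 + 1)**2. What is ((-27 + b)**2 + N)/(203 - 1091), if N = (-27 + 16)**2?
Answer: -125/888 ≈ -0.14077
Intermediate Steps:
b = 25 (b = 5**2 = 25)
N = 121 (N = (-11)**2 = 121)
((-27 + b)**2 + N)/(203 - 1091) = ((-27 + 25)**2 + 121)/(203 - 1091) = ((-2)**2 + 121)/(-888) = (4 + 121)*(-1/888) = 125*(-1/888) = -125/888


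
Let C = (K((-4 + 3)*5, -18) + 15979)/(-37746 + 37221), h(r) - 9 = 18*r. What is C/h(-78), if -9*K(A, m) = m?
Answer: 761/34875 ≈ 0.021821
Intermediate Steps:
h(r) = 9 + 18*r
K(A, m) = -m/9
C = -761/25 (C = (-⅑*(-18) + 15979)/(-37746 + 37221) = (2 + 15979)/(-525) = 15981*(-1/525) = -761/25 ≈ -30.440)
C/h(-78) = -761/(25*(9 + 18*(-78))) = -761/(25*(9 - 1404)) = -761/25/(-1395) = -761/25*(-1/1395) = 761/34875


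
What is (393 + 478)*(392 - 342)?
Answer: 43550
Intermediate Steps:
(393 + 478)*(392 - 342) = 871*50 = 43550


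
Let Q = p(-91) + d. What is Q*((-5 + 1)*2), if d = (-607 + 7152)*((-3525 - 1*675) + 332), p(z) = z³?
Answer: 208557048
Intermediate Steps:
d = -25316060 (d = 6545*((-3525 - 675) + 332) = 6545*(-4200 + 332) = 6545*(-3868) = -25316060)
Q = -26069631 (Q = (-91)³ - 25316060 = -753571 - 25316060 = -26069631)
Q*((-5 + 1)*2) = -26069631*(-5 + 1)*2 = -(-104278524)*2 = -26069631*(-8) = 208557048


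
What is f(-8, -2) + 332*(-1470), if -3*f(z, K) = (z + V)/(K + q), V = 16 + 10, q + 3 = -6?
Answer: -5368434/11 ≈ -4.8804e+5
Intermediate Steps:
q = -9 (q = -3 - 6 = -9)
V = 26
f(z, K) = -(26 + z)/(3*(-9 + K)) (f(z, K) = -(z + 26)/(3*(K - 9)) = -(26 + z)/(3*(-9 + K)))
f(-8, -2) + 332*(-1470) = (-26 - 1*(-8))/(3*(-9 - 2)) + 332*(-1470) = (1/3)*(-26 + 8)/(-11) - 488040 = (1/3)*(-1/11)*(-18) - 488040 = 6/11 - 488040 = -5368434/11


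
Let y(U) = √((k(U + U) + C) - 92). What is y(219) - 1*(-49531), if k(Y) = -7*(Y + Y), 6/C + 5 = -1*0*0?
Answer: 49531 + I*√155630/5 ≈ 49531.0 + 78.9*I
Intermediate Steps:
C = -6/5 (C = 6/(-5 - 1*0*0) = 6/(-5 + 0*0) = 6/(-5 + 0) = 6/(-5) = 6*(-⅕) = -6/5 ≈ -1.2000)
k(Y) = -14*Y
y(U) = √(-466/5 - 28*U) (y(U) = √((-14*(U + U) - 6/5) - 92) = √((-28*U - 6/5) - 92) = √((-6/5 - 28*U) - 92) = √(-466/5 - 28*U))
y(219) - 1*(-49531) = √(-2330 - 700*219)/5 - 1*(-49531) = √(-2330 - 153300)/5 + 49531 = √(-155630)/5 + 49531 = (I*√155630)/5 + 49531 = I*√155630/5 + 49531 = 49531 + I*√155630/5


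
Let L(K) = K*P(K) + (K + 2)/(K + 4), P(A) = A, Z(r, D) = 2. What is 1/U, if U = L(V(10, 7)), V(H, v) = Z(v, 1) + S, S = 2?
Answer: 4/67 ≈ 0.059702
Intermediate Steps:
V(H, v) = 4 (V(H, v) = 2 + 2 = 4)
L(K) = K² + (2 + K)/(4 + K) (L(K) = K*K + (K + 2)/(K + 4) = K² + (2 + K)/(4 + K))
U = 67/4 (U = (2 + 4 + 4³ + 4*4²)/(4 + 4) = (2 + 4 + 64 + 4*16)/8 = (2 + 4 + 64 + 64)/8 = (⅛)*134 = 67/4 ≈ 16.750)
1/U = 1/(67/4) = 4/67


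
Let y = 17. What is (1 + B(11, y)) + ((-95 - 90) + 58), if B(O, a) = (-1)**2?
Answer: -125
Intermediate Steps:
B(O, a) = 1
(1 + B(11, y)) + ((-95 - 90) + 58) = (1 + 1) + ((-95 - 90) + 58) = 2 + (-185 + 58) = 2 - 127 = -125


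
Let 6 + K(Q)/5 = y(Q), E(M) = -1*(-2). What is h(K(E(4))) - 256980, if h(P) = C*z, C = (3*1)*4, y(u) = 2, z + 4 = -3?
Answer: -257064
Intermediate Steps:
z = -7 (z = -4 - 3 = -7)
E(M) = 2
K(Q) = -20 (K(Q) = -30 + 5*2 = -30 + 10 = -20)
C = 12 (C = 3*4 = 12)
h(P) = -84 (h(P) = 12*(-7) = -84)
h(K(E(4))) - 256980 = -84 - 256980 = -257064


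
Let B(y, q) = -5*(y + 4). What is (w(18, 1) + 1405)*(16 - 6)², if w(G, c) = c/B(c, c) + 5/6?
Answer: 421738/3 ≈ 1.4058e+5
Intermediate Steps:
B(y, q) = -20 - 5*y (B(y, q) = -5*(4 + y) = -20 - 5*y)
w(G, c) = ⅚ + c/(-20 - 5*c) (w(G, c) = c/(-20 - 5*c) + 5/6 = c/(-20 - 5*c) + 5*(⅙) = c/(-20 - 5*c) + ⅚ = ⅚ + c/(-20 - 5*c))
(w(18, 1) + 1405)*(16 - 6)² = ((100 + 19*1)/(30*(4 + 1)) + 1405)*(16 - 6)² = ((1/30)*(100 + 19)/5 + 1405)*10² = ((1/30)*(⅕)*119 + 1405)*100 = (119/150 + 1405)*100 = (210869/150)*100 = 421738/3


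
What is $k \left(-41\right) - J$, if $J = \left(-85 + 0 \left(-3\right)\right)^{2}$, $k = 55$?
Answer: $-9480$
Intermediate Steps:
$J = 7225$ ($J = \left(-85 + 0\right)^{2} = \left(-85\right)^{2} = 7225$)
$k \left(-41\right) - J = 55 \left(-41\right) - 7225 = -2255 - 7225 = -9480$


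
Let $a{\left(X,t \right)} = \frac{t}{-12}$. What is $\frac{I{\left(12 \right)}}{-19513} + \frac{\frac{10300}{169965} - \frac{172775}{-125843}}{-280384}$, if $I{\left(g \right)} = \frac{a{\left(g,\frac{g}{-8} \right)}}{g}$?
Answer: $- \frac{781982533069}{138487037297591232} \approx -5.6466 \cdot 10^{-6}$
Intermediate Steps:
$a{\left(X,t \right)} = - \frac{t}{12}$ ($a{\left(X,t \right)} = t \left(- \frac{1}{12}\right) = - \frac{t}{12}$)
$I{\left(g \right)} = \frac{1}{96}$ ($I{\left(g \right)} = \frac{\left(- \frac{1}{12}\right) \frac{g}{-8}}{g} = \frac{\left(- \frac{1}{12}\right) g \left(- \frac{1}{8}\right)}{g} = \frac{\left(- \frac{1}{12}\right) \left(- \frac{g}{8}\right)}{g} = \frac{\frac{1}{96} g}{g} = \frac{1}{96}$)
$\frac{I{\left(12 \right)}}{-19513} + \frac{\frac{10300}{169965} - \frac{172775}{-125843}}{-280384} = \frac{1}{96 \left(-19513\right)} + \frac{\frac{10300}{169965} - \frac{172775}{-125843}}{-280384} = \frac{1}{96} \left(- \frac{1}{19513}\right) + \left(10300 \cdot \frac{1}{169965} - - \frac{172775}{125843}\right) \left(- \frac{1}{280384}\right) = - \frac{1}{1873248} + \left(\frac{2060}{33993} + \frac{172775}{125843}\right) \left(- \frac{1}{280384}\right) = - \frac{1}{1873248} + \frac{6132377155}{4277781099} \left(- \frac{1}{280384}\right) = - \frac{1}{1873248} - \frac{6132377155}{1199421375662016} = - \frac{781982533069}{138487037297591232}$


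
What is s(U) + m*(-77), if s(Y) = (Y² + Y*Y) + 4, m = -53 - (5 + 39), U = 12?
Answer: 7761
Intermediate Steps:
m = -97 (m = -53 - 1*44 = -53 - 44 = -97)
s(Y) = 4 + 2*Y² (s(Y) = (Y² + Y²) + 4 = 2*Y² + 4 = 4 + 2*Y²)
s(U) + m*(-77) = (4 + 2*12²) - 97*(-77) = (4 + 2*144) + 7469 = (4 + 288) + 7469 = 292 + 7469 = 7761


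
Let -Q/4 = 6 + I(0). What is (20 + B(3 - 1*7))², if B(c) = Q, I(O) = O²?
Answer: 16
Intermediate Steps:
Q = -24 (Q = -4*(6 + 0²) = -4*(6 + 0) = -4*6 = -24)
B(c) = -24
(20 + B(3 - 1*7))² = (20 - 24)² = (-4)² = 16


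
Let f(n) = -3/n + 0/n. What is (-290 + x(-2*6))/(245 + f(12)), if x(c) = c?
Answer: -1208/979 ≈ -1.2339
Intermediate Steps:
f(n) = -3/n (f(n) = -3/n + 0 = -3/n)
(-290 + x(-2*6))/(245 + f(12)) = (-290 - 2*6)/(245 - 3/12) = (-290 - 12)/(245 - 3*1/12) = -302/(245 - ¼) = -302/979/4 = -302*4/979 = -1208/979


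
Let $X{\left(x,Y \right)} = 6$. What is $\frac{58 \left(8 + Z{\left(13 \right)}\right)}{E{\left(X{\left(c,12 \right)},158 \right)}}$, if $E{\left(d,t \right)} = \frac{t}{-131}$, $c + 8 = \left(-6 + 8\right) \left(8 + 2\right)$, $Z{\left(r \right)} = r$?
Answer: $- \frac{79779}{79} \approx -1009.9$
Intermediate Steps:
$c = 12$ ($c = -8 + \left(-6 + 8\right) \left(8 + 2\right) = -8 + 2 \cdot 10 = -8 + 20 = 12$)
$E{\left(d,t \right)} = - \frac{t}{131}$ ($E{\left(d,t \right)} = t \left(- \frac{1}{131}\right) = - \frac{t}{131}$)
$\frac{58 \left(8 + Z{\left(13 \right)}\right)}{E{\left(X{\left(c,12 \right)},158 \right)}} = \frac{58 \left(8 + 13\right)}{\left(- \frac{1}{131}\right) 158} = \frac{58 \cdot 21}{- \frac{158}{131}} = 1218 \left(- \frac{131}{158}\right) = - \frac{79779}{79}$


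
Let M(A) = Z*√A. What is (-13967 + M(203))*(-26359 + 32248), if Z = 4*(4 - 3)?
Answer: -82251663 + 23556*√203 ≈ -8.1916e+7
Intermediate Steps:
Z = 4 (Z = 4*1 = 4)
M(A) = 4*√A
(-13967 + M(203))*(-26359 + 32248) = (-13967 + 4*√203)*(-26359 + 32248) = (-13967 + 4*√203)*5889 = -82251663 + 23556*√203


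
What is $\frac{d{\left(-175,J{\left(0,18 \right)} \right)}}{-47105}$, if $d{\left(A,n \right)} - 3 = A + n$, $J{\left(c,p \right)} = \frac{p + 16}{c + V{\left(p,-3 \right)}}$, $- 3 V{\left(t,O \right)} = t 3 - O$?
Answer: $\frac{3302}{894995} \approx 0.0036894$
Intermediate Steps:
$V{\left(t,O \right)} = - t + \frac{O}{3}$ ($V{\left(t,O \right)} = - \frac{t 3 - O}{3} = - \frac{3 t - O}{3} = - \frac{- O + 3 t}{3} = - t + \frac{O}{3}$)
$J{\left(c,p \right)} = \frac{16 + p}{-1 + c - p}$ ($J{\left(c,p \right)} = \frac{p + 16}{c - \left(1 + p\right)} = \frac{16 + p}{c - \left(1 + p\right)} = \frac{16 + p}{-1 + c - p}$)
$d{\left(A,n \right)} = 3 + A + n$ ($d{\left(A,n \right)} = 3 + \left(A + n\right) = 3 + A + n$)
$\frac{d{\left(-175,J{\left(0,18 \right)} \right)}}{-47105} = \frac{3 - 175 + \frac{-16 - 18}{1 + 18 - 0}}{-47105} = \left(3 - 175 + \frac{-16 - 18}{1 + 18 + 0}\right) \left(- \frac{1}{47105}\right) = \left(3 - 175 + \frac{1}{19} \left(-34\right)\right) \left(- \frac{1}{47105}\right) = \left(3 - 175 - \frac{34}{19}\right) \left(- \frac{1}{47105}\right) = \left(- \frac{3302}{19}\right) \left(- \frac{1}{47105}\right) = \frac{3302}{894995}$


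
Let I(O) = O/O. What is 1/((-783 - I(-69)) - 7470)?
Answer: -1/8254 ≈ -0.00012115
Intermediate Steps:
I(O) = 1
1/((-783 - I(-69)) - 7470) = 1/((-783 - 1*1) - 7470) = 1/((-783 - 1) - 7470) = 1/(-784 - 7470) = 1/(-8254) = -1/8254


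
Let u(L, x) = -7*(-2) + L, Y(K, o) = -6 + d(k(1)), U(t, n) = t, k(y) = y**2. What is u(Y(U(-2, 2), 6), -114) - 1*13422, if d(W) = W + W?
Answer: -13412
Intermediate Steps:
d(W) = 2*W
Y(K, o) = -4 (Y(K, o) = -6 + 2*1**2 = -6 + 2*1 = -6 + 2 = -4)
u(L, x) = 14 + L
u(Y(U(-2, 2), 6), -114) - 1*13422 = (14 - 4) - 1*13422 = 10 - 13422 = -13412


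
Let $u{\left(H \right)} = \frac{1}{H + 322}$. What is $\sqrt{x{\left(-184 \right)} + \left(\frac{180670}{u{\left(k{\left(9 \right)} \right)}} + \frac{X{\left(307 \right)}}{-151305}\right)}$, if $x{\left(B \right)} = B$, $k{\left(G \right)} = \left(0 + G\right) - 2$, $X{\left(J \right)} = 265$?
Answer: $\frac{\sqrt{54431104779753933}}{30261} \approx 7709.8$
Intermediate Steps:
$k{\left(G \right)} = -2 + G$ ($k{\left(G \right)} = G - 2 = -2 + G$)
$u{\left(H \right)} = \frac{1}{322 + H}$
$\sqrt{x{\left(-184 \right)} + \left(\frac{180670}{u{\left(k{\left(9 \right)} \right)}} + \frac{X{\left(307 \right)}}{-151305}\right)} = \sqrt{-184 + \left(\frac{180670}{\frac{1}{322 + \left(-2 + 9\right)}} + \frac{265}{-151305}\right)} = \sqrt{-184 + \left(\frac{180670}{\frac{1}{322 + 7}} + 265 \left(- \frac{1}{151305}\right)\right)} = \sqrt{-184 - \left(\frac{53}{30261} - \frac{180670}{\frac{1}{329}}\right)} = \sqrt{-184 - \left(\frac{53}{30261} - 180670 \frac{1}{\frac{1}{329}}\right)} = \sqrt{-184 + \left(180670 \cdot 329 - \frac{53}{30261}\right)} = \sqrt{-184 + \left(59440430 - \frac{53}{30261}\right)} = \sqrt{-184 + \frac{1798726852177}{30261}} = \sqrt{\frac{1798721284153}{30261}} = \frac{\sqrt{54431104779753933}}{30261}$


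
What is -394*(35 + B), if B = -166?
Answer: 51614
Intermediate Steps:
-394*(35 + B) = -394*(35 - 166) = -394*(-131) = 51614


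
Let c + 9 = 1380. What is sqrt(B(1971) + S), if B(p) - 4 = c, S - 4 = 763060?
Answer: sqrt(764439) ≈ 874.32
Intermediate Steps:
S = 763064 (S = 4 + 763060 = 763064)
c = 1371 (c = -9 + 1380 = 1371)
B(p) = 1375 (B(p) = 4 + 1371 = 1375)
sqrt(B(1971) + S) = sqrt(1375 + 763064) = sqrt(764439)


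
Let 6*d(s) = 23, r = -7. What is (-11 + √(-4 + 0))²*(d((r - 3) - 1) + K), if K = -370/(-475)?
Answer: 102531/190 - 57838*I/285 ≈ 539.64 - 202.94*I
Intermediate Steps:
d(s) = 23/6 (d(s) = (⅙)*23 = 23/6)
K = 74/95 (K = -370*(-1/475) = 74/95 ≈ 0.77895)
(-11 + √(-4 + 0))²*(d((r - 3) - 1) + K) = (-11 + √(-4 + 0))²*(23/6 + 74/95) = (-11 + √(-4))²*(2629/570) = (-11 + 2*I)²*(2629/570) = 2629*(-11 + 2*I)²/570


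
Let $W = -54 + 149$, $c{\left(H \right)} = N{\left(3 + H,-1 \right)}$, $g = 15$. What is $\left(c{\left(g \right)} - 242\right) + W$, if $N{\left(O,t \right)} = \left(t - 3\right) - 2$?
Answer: $-153$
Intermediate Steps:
$N{\left(O,t \right)} = -5 + t$ ($N{\left(O,t \right)} = \left(-3 + t\right) - 2 = -5 + t$)
$c{\left(H \right)} = -6$ ($c{\left(H \right)} = -5 - 1 = -6$)
$W = 95$
$\left(c{\left(g \right)} - 242\right) + W = \left(-6 - 242\right) + 95 = -248 + 95 = -153$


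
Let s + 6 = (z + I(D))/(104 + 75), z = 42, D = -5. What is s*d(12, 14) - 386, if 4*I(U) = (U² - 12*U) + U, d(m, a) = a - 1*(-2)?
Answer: -85286/179 ≈ -476.46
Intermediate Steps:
d(m, a) = 2 + a (d(m, a) = a + 2 = 2 + a)
I(U) = -11*U/4 + U²/4 (I(U) = ((U² - 12*U) + U)/4 = (U² - 11*U)/4 = -11*U/4 + U²/4)
s = -1012/179 (s = -6 + (42 + (¼)*(-5)*(-11 - 5))/(104 + 75) = -6 + (42 + (¼)*(-5)*(-16))/179 = -6 + (42 + 20)*(1/179) = -6 + 62*(1/179) = -6 + 62/179 = -1012/179 ≈ -5.6536)
s*d(12, 14) - 386 = -1012*(2 + 14)/179 - 386 = -1012/179*16 - 386 = -16192/179 - 386 = -85286/179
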